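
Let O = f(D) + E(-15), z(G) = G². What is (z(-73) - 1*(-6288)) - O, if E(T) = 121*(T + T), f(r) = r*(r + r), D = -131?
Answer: -19075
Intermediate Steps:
f(r) = 2*r² (f(r) = r*(2*r) = 2*r²)
E(T) = 242*T (E(T) = 121*(2*T) = 242*T)
O = 30692 (O = 2*(-131)² + 242*(-15) = 2*17161 - 3630 = 34322 - 3630 = 30692)
(z(-73) - 1*(-6288)) - O = ((-73)² - 1*(-6288)) - 1*30692 = (5329 + 6288) - 30692 = 11617 - 30692 = -19075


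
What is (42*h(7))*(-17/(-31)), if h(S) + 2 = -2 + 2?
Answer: -1428/31 ≈ -46.065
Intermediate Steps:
h(S) = -2 (h(S) = -2 + (-2 + 2) = -2 + 0 = -2)
(42*h(7))*(-17/(-31)) = (42*(-2))*(-17/(-31)) = -(-1428)*(-1)/31 = -84*17/31 = -1428/31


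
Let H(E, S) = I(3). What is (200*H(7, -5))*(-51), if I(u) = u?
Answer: -30600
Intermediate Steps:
H(E, S) = 3
(200*H(7, -5))*(-51) = (200*3)*(-51) = 600*(-51) = -30600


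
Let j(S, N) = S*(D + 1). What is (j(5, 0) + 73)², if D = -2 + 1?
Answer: 5329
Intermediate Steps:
D = -1
j(S, N) = 0 (j(S, N) = S*(-1 + 1) = S*0 = 0)
(j(5, 0) + 73)² = (0 + 73)² = 73² = 5329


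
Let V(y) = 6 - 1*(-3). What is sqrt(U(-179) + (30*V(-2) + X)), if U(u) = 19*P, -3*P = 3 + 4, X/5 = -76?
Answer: I*sqrt(1389)/3 ≈ 12.423*I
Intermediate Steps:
X = -380 (X = 5*(-76) = -380)
P = -7/3 (P = -(3 + 4)/3 = -1/3*7 = -7/3 ≈ -2.3333)
V(y) = 9 (V(y) = 6 + 3 = 9)
U(u) = -133/3 (U(u) = 19*(-7/3) = -133/3)
sqrt(U(-179) + (30*V(-2) + X)) = sqrt(-133/3 + (30*9 - 380)) = sqrt(-133/3 + (270 - 380)) = sqrt(-133/3 - 110) = sqrt(-463/3) = I*sqrt(1389)/3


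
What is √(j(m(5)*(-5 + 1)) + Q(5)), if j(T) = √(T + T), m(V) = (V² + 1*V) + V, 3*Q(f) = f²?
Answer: √(75 + 18*I*√70)/3 ≈ 3.6761 + 2.276*I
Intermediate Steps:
Q(f) = f²/3
m(V) = V² + 2*V (m(V) = (V² + V) + V = (V + V²) + V = V² + 2*V)
j(T) = √2*√T (j(T) = √(2*T) = √2*√T)
√(j(m(5)*(-5 + 1)) + Q(5)) = √(√2*√((5*(2 + 5))*(-5 + 1)) + (⅓)*5²) = √(√2*√((5*7)*(-4)) + (⅓)*25) = √(√2*√(35*(-4)) + 25/3) = √(√2*√(-140) + 25/3) = √(√2*(2*I*√35) + 25/3) = √(2*I*√70 + 25/3) = √(25/3 + 2*I*√70)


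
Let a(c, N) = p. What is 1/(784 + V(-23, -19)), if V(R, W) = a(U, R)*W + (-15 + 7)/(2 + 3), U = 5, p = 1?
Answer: 5/3817 ≈ 0.0013099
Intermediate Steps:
a(c, N) = 1
V(R, W) = -8/5 + W (V(R, W) = 1*W + (-15 + 7)/(2 + 3) = W - 8/5 = -8/5 + W)
1/(784 + V(-23, -19)) = 1/(784 + (-8/5 - 19)) = 1/(784 - 103/5) = 1/(3817/5) = 5/3817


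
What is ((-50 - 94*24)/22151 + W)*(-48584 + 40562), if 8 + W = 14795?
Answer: -2627562227682/22151 ≈ -1.1862e+8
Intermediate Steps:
W = 14787 (W = -8 + 14795 = 14787)
((-50 - 94*24)/22151 + W)*(-48584 + 40562) = ((-50 - 94*24)/22151 + 14787)*(-48584 + 40562) = ((-50 - 2256)*(1/22151) + 14787)*(-8022) = (-2306*1/22151 + 14787)*(-8022) = (-2306/22151 + 14787)*(-8022) = (327544531/22151)*(-8022) = -2627562227682/22151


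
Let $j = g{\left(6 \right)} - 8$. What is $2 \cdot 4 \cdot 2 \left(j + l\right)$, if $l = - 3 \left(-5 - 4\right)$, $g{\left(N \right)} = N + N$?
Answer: $496$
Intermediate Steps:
$g{\left(N \right)} = 2 N$
$j = 4$ ($j = 2 \cdot 6 - 8 = 12 - 8 = 4$)
$l = 27$ ($l = \left(-3\right) \left(-9\right) = 27$)
$2 \cdot 4 \cdot 2 \left(j + l\right) = 2 \cdot 4 \cdot 2 \left(4 + 27\right) = 8 \cdot 2 \cdot 31 = 16 \cdot 31 = 496$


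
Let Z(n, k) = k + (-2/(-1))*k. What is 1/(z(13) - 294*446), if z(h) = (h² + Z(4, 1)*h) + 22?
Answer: -1/130894 ≈ -7.6398e-6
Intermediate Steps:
Z(n, k) = 3*k (Z(n, k) = k + (-2*(-1))*k = k + 2*k = 3*k)
z(h) = 22 + h² + 3*h (z(h) = (h² + (3*1)*h) + 22 = (h² + 3*h) + 22 = 22 + h² + 3*h)
1/(z(13) - 294*446) = 1/((22 + 13² + 3*13) - 294*446) = 1/((22 + 169 + 39) - 131124) = 1/(230 - 131124) = 1/(-130894) = -1/130894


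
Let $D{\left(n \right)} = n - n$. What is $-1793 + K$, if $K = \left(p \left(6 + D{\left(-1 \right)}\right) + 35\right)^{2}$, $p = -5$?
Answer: $-1768$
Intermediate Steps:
$D{\left(n \right)} = 0$
$K = 25$ ($K = \left(- 5 \left(6 + 0\right) + 35\right)^{2} = \left(\left(-5\right) 6 + 35\right)^{2} = \left(-30 + 35\right)^{2} = 5^{2} = 25$)
$-1793 + K = -1793 + 25 = -1768$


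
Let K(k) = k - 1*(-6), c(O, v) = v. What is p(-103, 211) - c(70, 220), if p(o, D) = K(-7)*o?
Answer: -117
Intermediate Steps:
K(k) = 6 + k (K(k) = k + 6 = 6 + k)
p(o, D) = -o (p(o, D) = (6 - 7)*o = -o)
p(-103, 211) - c(70, 220) = -1*(-103) - 1*220 = 103 - 220 = -117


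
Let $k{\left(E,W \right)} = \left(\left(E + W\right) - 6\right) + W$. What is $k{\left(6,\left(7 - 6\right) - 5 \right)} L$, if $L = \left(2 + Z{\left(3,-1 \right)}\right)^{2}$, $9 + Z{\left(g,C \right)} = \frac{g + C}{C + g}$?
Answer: $-288$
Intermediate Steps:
$Z{\left(g,C \right)} = -8$ ($Z{\left(g,C \right)} = -9 + \frac{g + C}{C + g} = -9 + \frac{C + g}{C + g} = -9 + 1 = -8$)
$k{\left(E,W \right)} = -6 + E + 2 W$ ($k{\left(E,W \right)} = \left(-6 + E + W\right) + W = -6 + E + 2 W$)
$L = 36$ ($L = \left(2 - 8\right)^{2} = \left(-6\right)^{2} = 36$)
$k{\left(6,\left(7 - 6\right) - 5 \right)} L = \left(-6 + 6 + 2 \left(\left(7 - 6\right) - 5\right)\right) 36 = \left(-6 + 6 + 2 \left(1 - 5\right)\right) 36 = \left(-6 + 6 + 2 \left(-4\right)\right) 36 = \left(-6 + 6 - 8\right) 36 = \left(-8\right) 36 = -288$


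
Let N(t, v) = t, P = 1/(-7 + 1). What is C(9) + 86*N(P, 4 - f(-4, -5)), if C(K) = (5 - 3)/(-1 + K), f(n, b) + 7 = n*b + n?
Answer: -169/12 ≈ -14.083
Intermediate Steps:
f(n, b) = -7 + n + b*n (f(n, b) = -7 + (n*b + n) = -7 + (b*n + n) = -7 + (n + b*n) = -7 + n + b*n)
P = -1/6 (P = 1/(-6) = -1/6 ≈ -0.16667)
C(K) = 2/(-1 + K)
C(9) + 86*N(P, 4 - f(-4, -5)) = 2/(-1 + 9) + 86*(-1/6) = 2/8 - 43/3 = 2*(1/8) - 43/3 = 1/4 - 43/3 = -169/12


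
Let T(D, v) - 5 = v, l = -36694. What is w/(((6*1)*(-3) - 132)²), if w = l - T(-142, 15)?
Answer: -6119/3750 ≈ -1.6317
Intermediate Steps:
T(D, v) = 5 + v
w = -36714 (w = -36694 - (5 + 15) = -36694 - 1*20 = -36694 - 20 = -36714)
w/(((6*1)*(-3) - 132)²) = -36714/((6*1)*(-3) - 132)² = -36714/(6*(-3) - 132)² = -36714/(-18 - 132)² = -36714/((-150)²) = -36714/22500 = -36714*1/22500 = -6119/3750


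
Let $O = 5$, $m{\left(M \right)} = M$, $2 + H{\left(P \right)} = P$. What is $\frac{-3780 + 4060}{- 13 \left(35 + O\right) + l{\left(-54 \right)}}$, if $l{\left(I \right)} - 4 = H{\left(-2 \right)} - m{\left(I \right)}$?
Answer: $- \frac{140}{233} \approx -0.60086$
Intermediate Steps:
$H{\left(P \right)} = -2 + P$
$l{\left(I \right)} = - I$ ($l{\left(I \right)} = 4 - \left(4 + I\right) = - I$)
$\frac{-3780 + 4060}{- 13 \left(35 + O\right) + l{\left(-54 \right)}} = \frac{-3780 + 4060}{- 13 \left(35 + 5\right) - -54} = \frac{280}{\left(-13\right) 40 + 54} = \frac{280}{-520 + 54} = \frac{280}{-466} = 280 \left(- \frac{1}{466}\right) = - \frac{140}{233}$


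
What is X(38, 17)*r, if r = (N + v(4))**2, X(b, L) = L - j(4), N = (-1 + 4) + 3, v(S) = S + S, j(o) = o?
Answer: 2548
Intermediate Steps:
v(S) = 2*S
N = 6 (N = 3 + 3 = 6)
X(b, L) = -4 + L (X(b, L) = L - 1*4 = L - 4 = -4 + L)
r = 196 (r = (6 + 2*4)**2 = (6 + 8)**2 = 14**2 = 196)
X(38, 17)*r = (-4 + 17)*196 = 13*196 = 2548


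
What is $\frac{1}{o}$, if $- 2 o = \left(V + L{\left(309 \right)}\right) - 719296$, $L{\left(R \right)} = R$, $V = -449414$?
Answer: $\frac{2}{1168401} \approx 1.7117 \cdot 10^{-6}$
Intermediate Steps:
$o = \frac{1168401}{2}$ ($o = - \frac{\left(-449414 + 309\right) - 719296}{2} = - \frac{-449105 - 719296}{2} = \left(- \frac{1}{2}\right) \left(-1168401\right) = \frac{1168401}{2} \approx 5.842 \cdot 10^{5}$)
$\frac{1}{o} = \frac{1}{\frac{1168401}{2}} = \frac{2}{1168401}$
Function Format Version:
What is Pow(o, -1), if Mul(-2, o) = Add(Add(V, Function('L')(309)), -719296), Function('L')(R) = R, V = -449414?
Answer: Rational(2, 1168401) ≈ 1.7117e-6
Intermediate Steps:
o = Rational(1168401, 2) (o = Mul(Rational(-1, 2), Add(Add(-449414, 309), -719296)) = Mul(Rational(-1, 2), Add(-449105, -719296)) = Mul(Rational(-1, 2), -1168401) = Rational(1168401, 2) ≈ 5.8420e+5)
Pow(o, -1) = Pow(Rational(1168401, 2), -1) = Rational(2, 1168401)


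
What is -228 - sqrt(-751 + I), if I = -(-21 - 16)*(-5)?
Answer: -228 - 6*I*sqrt(26) ≈ -228.0 - 30.594*I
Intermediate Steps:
I = -185 (I = -(-37)*(-5) = -1*185 = -185)
-228 - sqrt(-751 + I) = -228 - sqrt(-751 - 185) = -228 - sqrt(-936) = -228 - 6*I*sqrt(26)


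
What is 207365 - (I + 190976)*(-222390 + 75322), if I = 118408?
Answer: 45500693477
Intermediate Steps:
207365 - (I + 190976)*(-222390 + 75322) = 207365 - (118408 + 190976)*(-222390 + 75322) = 207365 - 309384*(-147068) = 207365 - 1*(-45500486112) = 207365 + 45500486112 = 45500693477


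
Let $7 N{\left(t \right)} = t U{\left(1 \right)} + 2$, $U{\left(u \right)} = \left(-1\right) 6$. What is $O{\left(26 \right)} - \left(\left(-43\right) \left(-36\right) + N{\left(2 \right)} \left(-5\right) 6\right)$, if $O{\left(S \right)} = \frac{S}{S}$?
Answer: $- \frac{11129}{7} \approx -1589.9$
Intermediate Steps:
$O{\left(S \right)} = 1$
$U{\left(u \right)} = -6$
$N{\left(t \right)} = \frac{2}{7} - \frac{6 t}{7}$ ($N{\left(t \right)} = \frac{t \left(-6\right) + 2}{7} = \frac{- 6 t + 2}{7} = \frac{2 - 6 t}{7} = \frac{2}{7} - \frac{6 t}{7}$)
$O{\left(26 \right)} - \left(\left(-43\right) \left(-36\right) + N{\left(2 \right)} \left(-5\right) 6\right) = 1 - \left(\left(-43\right) \left(-36\right) + \left(\frac{2}{7} - \frac{12}{7}\right) \left(-5\right) 6\right) = 1 - \left(1548 + \left(\frac{2}{7} - \frac{12}{7}\right) \left(-5\right) 6\right) = 1 - \left(1548 + \left(- \frac{10}{7}\right) \left(-5\right) 6\right) = 1 - \left(1548 + \frac{50}{7} \cdot 6\right) = 1 - \left(1548 + \frac{300}{7}\right) = 1 - \frac{11136}{7} = - \frac{11129}{7}$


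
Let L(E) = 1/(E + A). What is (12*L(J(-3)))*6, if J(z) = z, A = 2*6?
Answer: 8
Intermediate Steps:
A = 12
L(E) = 1/(12 + E) (L(E) = 1/(E + 12) = 1/(12 + E))
(12*L(J(-3)))*6 = (12/(12 - 3))*6 = (12/9)*6 = (12*(⅑))*6 = (4/3)*6 = 8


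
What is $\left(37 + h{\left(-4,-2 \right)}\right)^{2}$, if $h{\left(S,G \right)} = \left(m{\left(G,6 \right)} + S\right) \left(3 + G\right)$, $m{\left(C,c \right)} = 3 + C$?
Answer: $1156$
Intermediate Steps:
$h{\left(S,G \right)} = \left(3 + G\right) \left(3 + G + S\right)$ ($h{\left(S,G \right)} = \left(\left(3 + G\right) + S\right) \left(3 + G\right) = \left(3 + G + S\right) \left(3 + G\right) = \left(3 + G\right) \left(3 + G + S\right)$)
$\left(37 + h{\left(-4,-2 \right)}\right)^{2} = \left(37 + \left(9 + \left(-2\right)^{2} + 3 \left(-4\right) + 6 \left(-2\right) - -8\right)\right)^{2} = \left(37 + \left(9 + 4 - 12 - 12 + 8\right)\right)^{2} = \left(37 - 3\right)^{2} = 34^{2} = 1156$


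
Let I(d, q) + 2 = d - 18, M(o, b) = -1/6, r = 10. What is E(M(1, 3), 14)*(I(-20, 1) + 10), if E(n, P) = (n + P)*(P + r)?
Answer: -9960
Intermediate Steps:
M(o, b) = -⅙ (M(o, b) = -1*⅙ = -⅙)
E(n, P) = (10 + P)*(P + n) (E(n, P) = (n + P)*(P + 10) = (P + n)*(10 + P) = (10 + P)*(P + n))
I(d, q) = -20 + d (I(d, q) = -2 + (d - 18) = -2 + (-18 + d) = -20 + d)
E(M(1, 3), 14)*(I(-20, 1) + 10) = (14² + 10*14 + 10*(-⅙) + 14*(-⅙))*((-20 - 20) + 10) = (196 + 140 - 5/3 - 7/3)*(-40 + 10) = 332*(-30) = -9960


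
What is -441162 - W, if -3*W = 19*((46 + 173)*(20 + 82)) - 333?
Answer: -299799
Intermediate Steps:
W = -141363 (W = -(19*((46 + 173)*(20 + 82)) - 333)/3 = -(19*(219*102) - 333)/3 = -(19*22338 - 333)/3 = -(424422 - 333)/3 = -1/3*424089 = -141363)
-441162 - W = -441162 - 1*(-141363) = -441162 + 141363 = -299799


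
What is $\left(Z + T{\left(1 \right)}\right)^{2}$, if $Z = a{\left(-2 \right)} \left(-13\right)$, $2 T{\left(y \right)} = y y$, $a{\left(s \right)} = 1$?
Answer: $\frac{625}{4} \approx 156.25$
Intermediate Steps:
$T{\left(y \right)} = \frac{y^{2}}{2}$ ($T{\left(y \right)} = \frac{y y}{2} = \frac{y^{2}}{2}$)
$Z = -13$ ($Z = 1 \left(-13\right) = -13$)
$\left(Z + T{\left(1 \right)}\right)^{2} = \left(-13 + \frac{1^{2}}{2}\right)^{2} = \left(-13 + \frac{1}{2} \cdot 1\right)^{2} = \left(-13 + \frac{1}{2}\right)^{2} = \left(- \frac{25}{2}\right)^{2} = \frac{625}{4}$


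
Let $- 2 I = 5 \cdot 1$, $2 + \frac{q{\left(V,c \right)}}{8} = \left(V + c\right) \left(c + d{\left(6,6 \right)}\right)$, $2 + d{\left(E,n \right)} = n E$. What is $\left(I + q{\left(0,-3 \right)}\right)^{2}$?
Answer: $\frac{2325625}{4} \approx 5.8141 \cdot 10^{5}$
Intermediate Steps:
$d{\left(E,n \right)} = -2 + E n$ ($d{\left(E,n \right)} = -2 + n E = -2 + E n$)
$q{\left(V,c \right)} = -16 + 8 \left(34 + c\right) \left(V + c\right)$ ($q{\left(V,c \right)} = -16 + 8 \left(V + c\right) \left(c + \left(-2 + 6 \cdot 6\right)\right) = -16 + 8 \left(V + c\right) \left(c + \left(-2 + 36\right)\right) = -16 + 8 \left(V + c\right) \left(c + 34\right) = -16 + 8 \left(V + c\right) \left(34 + c\right) = -16 + 8 \left(34 + c\right) \left(V + c\right)$)
$I = - \frac{5}{2}$ ($I = - \frac{5 \cdot 1}{2} = \left(- \frac{1}{2}\right) 5 = - \frac{5}{2} \approx -2.5$)
$\left(I + q{\left(0,-3 \right)}\right)^{2} = \left(- \frac{5}{2} + \left(-16 + 8 \left(-3\right)^{2} + 272 \cdot 0 + 272 \left(-3\right) + 8 \cdot 0 \left(-3\right)\right)\right)^{2} = \left(- \frac{5}{2} + \left(-16 + 8 \cdot 9 + 0 - 816 + 0\right)\right)^{2} = \left(- \frac{5}{2} + \left(-16 + 72 + 0 - 816 + 0\right)\right)^{2} = \left(- \frac{5}{2} - 760\right)^{2} = \left(- \frac{1525}{2}\right)^{2} = \frac{2325625}{4}$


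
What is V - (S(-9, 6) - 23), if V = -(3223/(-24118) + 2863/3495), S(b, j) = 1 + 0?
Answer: 1796647571/84292410 ≈ 21.314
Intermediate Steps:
S(b, j) = 1
V = -57785449/84292410 (V = -(3223*(-1/24118) + 2863*(1/3495)) = -(-3223/24118 + 2863/3495) = -1*57785449/84292410 = -57785449/84292410 ≈ -0.68554)
V - (S(-9, 6) - 23) = -57785449/84292410 - (1 - 23) = -57785449/84292410 - (-22) = -57785449/84292410 - 1*(-22) = -57785449/84292410 + 22 = 1796647571/84292410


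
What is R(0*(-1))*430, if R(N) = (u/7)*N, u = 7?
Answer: 0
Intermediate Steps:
R(N) = N (R(N) = (7/7)*N = (7*(⅐))*N = 1*N = N)
R(0*(-1))*430 = (0*(-1))*430 = 0*430 = 0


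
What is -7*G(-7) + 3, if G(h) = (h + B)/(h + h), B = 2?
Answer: ½ ≈ 0.50000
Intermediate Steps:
G(h) = (2 + h)/(2*h) (G(h) = (h + 2)/(h + h) = (2 + h)/((2*h)) = (2 + h)*(1/(2*h)) = (2 + h)/(2*h))
-7*G(-7) + 3 = -7*(2 - 7)/(2*(-7)) + 3 = -7*(-1)*(-5)/(2*7) + 3 = -7*5/14 + 3 = -5/2 + 3 = ½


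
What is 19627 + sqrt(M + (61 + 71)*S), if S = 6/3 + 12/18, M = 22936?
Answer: 19627 + 2*sqrt(5822) ≈ 19780.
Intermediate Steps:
S = 8/3 (S = 6*(1/3) + 12*(1/18) = 2 + 2/3 = 8/3 ≈ 2.6667)
19627 + sqrt(M + (61 + 71)*S) = 19627 + sqrt(22936 + (61 + 71)*(8/3)) = 19627 + sqrt(22936 + 132*(8/3)) = 19627 + sqrt(22936 + 352) = 19627 + sqrt(23288) = 19627 + 2*sqrt(5822)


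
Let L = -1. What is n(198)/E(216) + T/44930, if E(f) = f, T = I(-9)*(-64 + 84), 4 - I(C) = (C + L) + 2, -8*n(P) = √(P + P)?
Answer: 24/4493 - √11/288 ≈ -0.0061744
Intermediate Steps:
n(P) = -√2*√P/8 (n(P) = -√(P + P)/8 = -√2*√P/8)
I(C) = 3 - C (I(C) = 4 - ((C - 1) + 2) = 4 - ((-1 + C) + 2) = 4 - (1 + C) = 4 + (-1 - C) = 3 - C)
T = 240 (T = (3 - 1*(-9))*(-64 + 84) = (3 + 9)*20 = 12*20 = 240)
n(198)/E(216) + T/44930 = -√2*√198/8/216 + 240/44930 = -√2*3*√22/8*(1/216) + 240*(1/44930) = -3*√11/4*(1/216) + 24/4493 = -√11/288 + 24/4493 = 24/4493 - √11/288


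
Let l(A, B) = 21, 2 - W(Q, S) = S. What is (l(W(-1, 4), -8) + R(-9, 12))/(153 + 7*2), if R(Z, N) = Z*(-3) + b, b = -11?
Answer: 37/167 ≈ 0.22156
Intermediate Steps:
W(Q, S) = 2 - S
R(Z, N) = -11 - 3*Z (R(Z, N) = Z*(-3) - 11 = -3*Z - 11 = -11 - 3*Z)
(l(W(-1, 4), -8) + R(-9, 12))/(153 + 7*2) = (21 + (-11 - 3*(-9)))/(153 + 7*2) = (21 + (-11 + 27))/(153 + 14) = (21 + 16)/167 = 37*(1/167) = 37/167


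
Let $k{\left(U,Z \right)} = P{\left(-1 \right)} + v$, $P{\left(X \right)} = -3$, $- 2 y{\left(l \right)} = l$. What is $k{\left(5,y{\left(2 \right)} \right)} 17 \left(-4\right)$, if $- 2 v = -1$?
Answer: $170$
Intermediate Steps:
$v = \frac{1}{2}$ ($v = \left(- \frac{1}{2}\right) \left(-1\right) = \frac{1}{2} \approx 0.5$)
$y{\left(l \right)} = - \frac{l}{2}$
$k{\left(U,Z \right)} = - \frac{5}{2}$ ($k{\left(U,Z \right)} = -3 + \frac{1}{2} = - \frac{5}{2}$)
$k{\left(5,y{\left(2 \right)} \right)} 17 \left(-4\right) = \left(- \frac{5}{2}\right) 17 \left(-4\right) = \left(- \frac{85}{2}\right) \left(-4\right) = 170$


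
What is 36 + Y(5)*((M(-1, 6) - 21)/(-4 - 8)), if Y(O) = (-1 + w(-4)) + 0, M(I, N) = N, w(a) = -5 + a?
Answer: 47/2 ≈ 23.500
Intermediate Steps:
Y(O) = -10 (Y(O) = (-1 + (-5 - 4)) + 0 = (-1 - 9) + 0 = -10 + 0 = -10)
36 + Y(5)*((M(-1, 6) - 21)/(-4 - 8)) = 36 - 10*(6 - 21)/(-4 - 8) = 36 - (-150)/(-12) = 36 - (-150)*(-1)/12 = 36 - 10*5/4 = 36 - 25/2 = 47/2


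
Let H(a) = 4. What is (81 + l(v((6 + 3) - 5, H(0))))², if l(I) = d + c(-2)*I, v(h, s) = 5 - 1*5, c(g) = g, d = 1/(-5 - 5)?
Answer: 654481/100 ≈ 6544.8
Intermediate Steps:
d = -⅒ (d = 1/(-10) = -⅒ ≈ -0.10000)
v(h, s) = 0 (v(h, s) = 5 - 5 = 0)
l(I) = -⅒ - 2*I
(81 + l(v((6 + 3) - 5, H(0))))² = (81 + (-⅒ - 2*0))² = (81 + (-⅒ + 0))² = (81 - ⅒)² = (809/10)² = 654481/100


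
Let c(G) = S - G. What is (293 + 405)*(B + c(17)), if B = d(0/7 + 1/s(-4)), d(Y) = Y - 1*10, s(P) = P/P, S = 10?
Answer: -11168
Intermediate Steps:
s(P) = 1
d(Y) = -10 + Y (d(Y) = Y - 10 = -10 + Y)
B = -9 (B = -10 + (0/7 + 1/1) = -10 + (0*(1/7) + 1*1) = -10 + (0 + 1) = -10 + 1 = -9)
c(G) = 10 - G
(293 + 405)*(B + c(17)) = (293 + 405)*(-9 + (10 - 1*17)) = 698*(-9 + (10 - 17)) = 698*(-9 - 7) = 698*(-16) = -11168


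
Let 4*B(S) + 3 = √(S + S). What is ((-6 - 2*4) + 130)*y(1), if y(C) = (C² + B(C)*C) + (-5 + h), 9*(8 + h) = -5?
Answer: -13891/9 + 29*√2 ≈ -1502.4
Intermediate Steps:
h = -77/9 (h = -8 + (⅑)*(-5) = -8 - 5/9 = -77/9 ≈ -8.5556)
B(S) = -¾ + √2*√S/4 (B(S) = -¾ + √(S + S)/4 = -¾ + √(2*S)/4 = -¾ + (√2*√S)/4 = -¾ + √2*√S/4)
y(C) = -122/9 + C² + C*(-¾ + √2*√C/4) (y(C) = (C² + (-¾ + √2*√C/4)*C) + (-5 - 77/9) = (C² + C*(-¾ + √2*√C/4)) - 122/9 = -122/9 + C² + C*(-¾ + √2*√C/4))
((-6 - 2*4) + 130)*y(1) = ((-6 - 2*4) + 130)*(-122/9 + 1² + (¼)*1*(-3 + √2*√1)) = ((-6 - 8) + 130)*(-122/9 + 1 + (¼)*1*(-3 + √2*1)) = (-14 + 130)*(-122/9 + 1 + (¼)*1*(-3 + √2)) = 116*(-122/9 + 1 + (-¾ + √2/4)) = 116*(-479/36 + √2/4) = -13891/9 + 29*√2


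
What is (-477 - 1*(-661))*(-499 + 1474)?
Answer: 179400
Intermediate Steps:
(-477 - 1*(-661))*(-499 + 1474) = (-477 + 661)*975 = 184*975 = 179400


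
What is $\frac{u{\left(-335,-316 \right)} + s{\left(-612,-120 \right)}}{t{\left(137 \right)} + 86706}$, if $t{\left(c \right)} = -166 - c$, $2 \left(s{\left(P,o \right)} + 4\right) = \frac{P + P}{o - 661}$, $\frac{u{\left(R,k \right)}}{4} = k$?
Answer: $- \frac{989696}{67480743} \approx -0.014666$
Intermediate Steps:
$u{\left(R,k \right)} = 4 k$
$s{\left(P,o \right)} = -4 + \frac{P}{-661 + o}$ ($s{\left(P,o \right)} = -4 + \frac{\left(P + P\right) \frac{1}{o - 661}}{2} = -4 + \frac{2 P \frac{1}{-661 + o}}{2} = -4 + \frac{P}{-661 + o}$)
$\frac{u{\left(-335,-316 \right)} + s{\left(-612,-120 \right)}}{t{\left(137 \right)} + 86706} = \frac{4 \left(-316\right) + \frac{2644 - 612 - -480}{-661 - 120}}{\left(-166 - 137\right) + 86706} = \frac{-1264 + \frac{2644 - 612 + 480}{-781}}{\left(-166 - 137\right) + 86706} = \frac{-1264 - \frac{2512}{781}}{-303 + 86706} = \frac{-1264 - \frac{2512}{781}}{86403} = \left(- \frac{989696}{781}\right) \frac{1}{86403} = - \frac{989696}{67480743}$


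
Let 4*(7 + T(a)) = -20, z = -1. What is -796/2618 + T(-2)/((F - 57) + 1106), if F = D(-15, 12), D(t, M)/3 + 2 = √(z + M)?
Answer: -224653972/711932375 + 18*√11/543875 ≈ -0.31545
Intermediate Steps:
T(a) = -12 (T(a) = -7 + (¼)*(-20) = -7 - 5 = -12)
D(t, M) = -6 + 3*√(-1 + M)
F = -6 + 3*√11 (F = -6 + 3*√(-1 + 12) = -6 + 3*√11 ≈ 3.9499)
-796/2618 + T(-2)/((F - 57) + 1106) = -796/2618 - 12/(((-6 + 3*√11) - 57) + 1106) = -796*1/2618 - 12/((-63 + 3*√11) + 1106) = -398/1309 - 12/(1043 + 3*√11)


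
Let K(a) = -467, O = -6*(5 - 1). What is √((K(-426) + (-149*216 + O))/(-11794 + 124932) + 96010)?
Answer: 7*√25080493500210/113138 ≈ 309.85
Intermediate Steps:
O = -24 (O = -6*4 = -24)
√((K(-426) + (-149*216 + O))/(-11794 + 124932) + 96010) = √((-467 + (-149*216 - 24))/(-11794 + 124932) + 96010) = √((-467 + (-32184 - 24))/113138 + 96010) = √((-467 - 32208)*(1/113138) + 96010) = √(-32675*1/113138 + 96010) = √(-32675/113138 + 96010) = √(10862346705/113138) = 7*√25080493500210/113138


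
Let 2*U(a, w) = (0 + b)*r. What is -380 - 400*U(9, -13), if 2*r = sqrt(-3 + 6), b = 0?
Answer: -380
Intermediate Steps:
r = sqrt(3)/2 (r = sqrt(-3 + 6)/2 = sqrt(3)/2 ≈ 0.86602)
U(a, w) = 0 (U(a, w) = ((0 + 0)*(sqrt(3)/2))/2 = (0*(sqrt(3)/2))/2 = (1/2)*0 = 0)
-380 - 400*U(9, -13) = -380 - 400*0 = -380 + 0 = -380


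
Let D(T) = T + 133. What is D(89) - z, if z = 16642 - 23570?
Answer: 7150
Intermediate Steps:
D(T) = 133 + T
z = -6928
D(89) - z = (133 + 89) - 1*(-6928) = 222 + 6928 = 7150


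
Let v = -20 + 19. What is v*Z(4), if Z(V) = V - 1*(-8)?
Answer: -12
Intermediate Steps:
v = -1
Z(V) = 8 + V (Z(V) = V + 8 = 8 + V)
v*Z(4) = -(8 + 4) = -1*12 = -12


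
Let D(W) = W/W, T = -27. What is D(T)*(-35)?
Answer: -35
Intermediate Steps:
D(W) = 1
D(T)*(-35) = 1*(-35) = -35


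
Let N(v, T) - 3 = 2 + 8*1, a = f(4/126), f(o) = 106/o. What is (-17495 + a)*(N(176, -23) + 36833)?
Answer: -521591976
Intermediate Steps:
a = 3339 (a = 106/((4/126)) = 106/((4*(1/126))) = 106/(2/63) = 106*(63/2) = 3339)
N(v, T) = 13 (N(v, T) = 3 + (2 + 8*1) = 3 + (2 + 8) = 3 + 10 = 13)
(-17495 + a)*(N(176, -23) + 36833) = (-17495 + 3339)*(13 + 36833) = -14156*36846 = -521591976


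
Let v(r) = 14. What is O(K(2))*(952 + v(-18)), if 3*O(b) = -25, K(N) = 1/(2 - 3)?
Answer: -8050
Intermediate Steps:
K(N) = -1 (K(N) = 1/(-1) = -1)
O(b) = -25/3 (O(b) = (⅓)*(-25) = -25/3)
O(K(2))*(952 + v(-18)) = -25*(952 + 14)/3 = -25/3*966 = -8050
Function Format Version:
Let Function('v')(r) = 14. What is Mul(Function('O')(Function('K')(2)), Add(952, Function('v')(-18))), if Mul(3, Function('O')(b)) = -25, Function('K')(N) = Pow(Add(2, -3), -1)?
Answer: -8050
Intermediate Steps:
Function('K')(N) = -1 (Function('K')(N) = Pow(-1, -1) = -1)
Function('O')(b) = Rational(-25, 3) (Function('O')(b) = Mul(Rational(1, 3), -25) = Rational(-25, 3))
Mul(Function('O')(Function('K')(2)), Add(952, Function('v')(-18))) = Mul(Rational(-25, 3), Add(952, 14)) = Mul(Rational(-25, 3), 966) = -8050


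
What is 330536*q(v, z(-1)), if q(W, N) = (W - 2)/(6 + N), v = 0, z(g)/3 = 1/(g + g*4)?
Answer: -3305360/27 ≈ -1.2242e+5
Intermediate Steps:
z(g) = 3/(5*g) (z(g) = 3/(g + g*4) = 3/(g + 4*g) = 3/((5*g)) = 3*(1/(5*g)) = 3/(5*g))
q(W, N) = (-2 + W)/(6 + N)
330536*q(v, z(-1)) = 330536*((-2 + 0)/(6 + (⅗)/(-1))) = 330536*(-2/(6 + (⅗)*(-1))) = 330536*(-2/(6 - ⅗)) = 330536*(-2/(27/5)) = 330536*((5/27)*(-2)) = 330536*(-10/27) = -3305360/27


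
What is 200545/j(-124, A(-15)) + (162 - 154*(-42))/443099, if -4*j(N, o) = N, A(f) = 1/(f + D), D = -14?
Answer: 88861494485/13736069 ≈ 6469.2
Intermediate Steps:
A(f) = 1/(-14 + f) (A(f) = 1/(f - 14) = 1/(-14 + f))
j(N, o) = -N/4
200545/j(-124, A(-15)) + (162 - 154*(-42))/443099 = 200545/((-¼*(-124))) + (162 - 154*(-42))/443099 = 200545/31 + (162 + 6468)*(1/443099) = 200545*(1/31) + 6630*(1/443099) = 200545/31 + 6630/443099 = 88861494485/13736069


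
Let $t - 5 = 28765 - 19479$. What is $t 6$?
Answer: $55746$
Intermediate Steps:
$t = 9291$ ($t = 5 + \left(28765 - 19479\right) = 5 + 9286 = 9291$)
$t 6 = 9291 \cdot 6 = 55746$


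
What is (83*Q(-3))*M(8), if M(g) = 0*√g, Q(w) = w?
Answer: 0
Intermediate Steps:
M(g) = 0
(83*Q(-3))*M(8) = (83*(-3))*0 = -249*0 = 0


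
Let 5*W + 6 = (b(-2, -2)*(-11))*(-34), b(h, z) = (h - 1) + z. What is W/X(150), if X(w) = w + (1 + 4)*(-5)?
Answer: -1876/625 ≈ -3.0016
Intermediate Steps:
b(h, z) = -1 + h + z (b(h, z) = (-1 + h) + z = -1 + h + z)
X(w) = -25 + w (X(w) = w + 5*(-5) = w - 25 = -25 + w)
W = -1876/5 (W = -6/5 + (((-1 - 2 - 2)*(-11))*(-34))/5 = -6/5 + (-5*(-11)*(-34))/5 = -6/5 + (55*(-34))/5 = -6/5 + (⅕)*(-1870) = -6/5 - 374 = -1876/5 ≈ -375.20)
W/X(150) = -1876/(5*(-25 + 150)) = -1876/5/125 = -1876/5*1/125 = -1876/625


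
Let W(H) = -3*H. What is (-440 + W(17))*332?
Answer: -163012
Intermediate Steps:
(-440 + W(17))*332 = (-440 - 3*17)*332 = (-440 - 51)*332 = -491*332 = -163012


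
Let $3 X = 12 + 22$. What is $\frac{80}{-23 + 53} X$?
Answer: $\frac{272}{9} \approx 30.222$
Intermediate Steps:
$X = \frac{34}{3}$ ($X = \frac{12 + 22}{3} = \frac{1}{3} \cdot 34 = \frac{34}{3} \approx 11.333$)
$\frac{80}{-23 + 53} X = \frac{80}{-23 + 53} \cdot \frac{34}{3} = \frac{80}{30} \cdot \frac{34}{3} = 80 \cdot \frac{1}{30} \cdot \frac{34}{3} = \frac{8}{3} \cdot \frac{34}{3} = \frac{272}{9}$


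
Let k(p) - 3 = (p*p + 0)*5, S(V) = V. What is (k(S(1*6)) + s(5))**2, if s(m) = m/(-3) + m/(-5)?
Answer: 292681/9 ≈ 32520.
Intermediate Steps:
s(m) = -8*m/15 (s(m) = m*(-1/3) + m*(-1/5) = -m/3 - m/5 = -8*m/15)
k(p) = 3 + 5*p**2 (k(p) = 3 + (p*p + 0)*5 = 3 + (p**2 + 0)*5 = 3 + p**2*5 = 3 + 5*p**2)
(k(S(1*6)) + s(5))**2 = ((3 + 5*(1*6)**2) - 8/15*5)**2 = ((3 + 5*6**2) - 8/3)**2 = ((3 + 5*36) - 8/3)**2 = ((3 + 180) - 8/3)**2 = (183 - 8/3)**2 = (541/3)**2 = 292681/9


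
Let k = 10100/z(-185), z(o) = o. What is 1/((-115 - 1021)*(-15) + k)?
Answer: 37/628460 ≈ 5.8874e-5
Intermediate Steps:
k = -2020/37 (k = 10100/(-185) = 10100*(-1/185) = -2020/37 ≈ -54.595)
1/((-115 - 1021)*(-15) + k) = 1/((-115 - 1021)*(-15) - 2020/37) = 1/(-1136*(-15) - 2020/37) = 1/(17040 - 2020/37) = 1/(628460/37) = 37/628460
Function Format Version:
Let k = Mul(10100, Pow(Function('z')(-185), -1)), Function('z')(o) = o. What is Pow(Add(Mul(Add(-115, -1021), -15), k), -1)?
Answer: Rational(37, 628460) ≈ 5.8874e-5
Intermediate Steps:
k = Rational(-2020, 37) (k = Mul(10100, Pow(-185, -1)) = Mul(10100, Rational(-1, 185)) = Rational(-2020, 37) ≈ -54.595)
Pow(Add(Mul(Add(-115, -1021), -15), k), -1) = Pow(Add(Mul(Add(-115, -1021), -15), Rational(-2020, 37)), -1) = Pow(Add(Mul(-1136, -15), Rational(-2020, 37)), -1) = Pow(Add(17040, Rational(-2020, 37)), -1) = Pow(Rational(628460, 37), -1) = Rational(37, 628460)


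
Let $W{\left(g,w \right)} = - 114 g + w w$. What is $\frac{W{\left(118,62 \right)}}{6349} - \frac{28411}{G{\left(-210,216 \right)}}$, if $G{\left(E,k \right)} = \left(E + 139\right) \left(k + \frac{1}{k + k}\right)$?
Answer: $\frac{14269639064}{42063540827} \approx 0.33924$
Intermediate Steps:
$W{\left(g,w \right)} = w^{2} - 114 g$ ($W{\left(g,w \right)} = - 114 g + w^{2} = w^{2} - 114 g$)
$G{\left(E,k \right)} = \left(139 + E\right) \left(k + \frac{1}{2 k}\right)$
$\frac{W{\left(118,62 \right)}}{6349} - \frac{28411}{G{\left(-210,216 \right)}} = \frac{62^{2} - 13452}{6349} - \frac{28411}{\frac{1}{2} \cdot \frac{1}{216} \left(139 - 210 + 2 \cdot 216^{2} \left(139 - 210\right)\right)} = \left(3844 - 13452\right) \frac{1}{6349} - \frac{28411}{\frac{1}{2} \cdot \frac{1}{216} \left(139 - 210 + 2 \cdot 46656 \left(-71\right)\right)} = \left(-9608\right) \frac{1}{6349} - \frac{28411}{\frac{1}{2} \cdot \frac{1}{216} \left(139 - 210 - 6625152\right)} = - \frac{9608}{6349} - \frac{28411}{\frac{1}{2} \cdot \frac{1}{216} \left(-6625223\right)} = - \frac{9608}{6349} - \frac{28411}{- \frac{6625223}{432}} = - \frac{9608}{6349} - - \frac{12273552}{6625223} = - \frac{9608}{6349} + \frac{12273552}{6625223} = \frac{14269639064}{42063540827}$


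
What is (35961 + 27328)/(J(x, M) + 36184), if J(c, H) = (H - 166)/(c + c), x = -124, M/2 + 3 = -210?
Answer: 1961959/1121778 ≈ 1.7490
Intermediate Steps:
M = -426 (M = -6 + 2*(-210) = -6 - 420 = -426)
J(c, H) = (-166 + H)/(2*c) (J(c, H) = (-166 + H)/((2*c)) = (-166 + H)*(1/(2*c)) = (-166 + H)/(2*c))
(35961 + 27328)/(J(x, M) + 36184) = (35961 + 27328)/((1/2)*(-166 - 426)/(-124) + 36184) = 63289/((1/2)*(-1/124)*(-592) + 36184) = 63289/(74/31 + 36184) = 63289/(1121778/31) = 63289*(31/1121778) = 1961959/1121778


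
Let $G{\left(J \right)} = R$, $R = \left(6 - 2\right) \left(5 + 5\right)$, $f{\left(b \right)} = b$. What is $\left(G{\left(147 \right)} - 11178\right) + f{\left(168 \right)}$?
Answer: $-10970$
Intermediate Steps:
$R = 40$ ($R = 4 \cdot 10 = 40$)
$G{\left(J \right)} = 40$
$\left(G{\left(147 \right)} - 11178\right) + f{\left(168 \right)} = \left(40 - 11178\right) + 168 = -11138 + 168 = -10970$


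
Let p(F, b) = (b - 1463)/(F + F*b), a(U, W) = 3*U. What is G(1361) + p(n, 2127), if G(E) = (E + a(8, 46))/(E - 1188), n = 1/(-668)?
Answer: -4611701/23009 ≈ -200.43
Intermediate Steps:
n = -1/668 ≈ -0.0014970
p(F, b) = (-1463 + b)/(F + F*b)
G(E) = (24 + E)/(-1188 + E) (G(E) = (E + 3*8)/(E - 1188) = (E + 24)/(-1188 + E) = (24 + E)/(-1188 + E))
G(1361) + p(n, 2127) = (24 + 1361)/(-1188 + 1361) + (-1463 + 2127)/((-1/668)*(1 + 2127)) = 1385/173 - 668*664/2128 = (1/173)*1385 - 668*1/2128*664 = 1385/173 - 27722/133 = -4611701/23009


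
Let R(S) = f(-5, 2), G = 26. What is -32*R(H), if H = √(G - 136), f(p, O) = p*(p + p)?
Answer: -1600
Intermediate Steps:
f(p, O) = 2*p² (f(p, O) = p*(2*p) = 2*p²)
H = I*√110 (H = √(26 - 136) = √(-110) = I*√110 ≈ 10.488*I)
R(S) = 50 (R(S) = 2*(-5)² = 2*25 = 50)
-32*R(H) = -32*50 = -1600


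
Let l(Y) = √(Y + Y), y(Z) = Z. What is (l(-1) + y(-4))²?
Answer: (4 - I*√2)² ≈ 14.0 - 11.314*I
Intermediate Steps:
l(Y) = √2*√Y (l(Y) = √(2*Y) = √2*√Y)
(l(-1) + y(-4))² = (√2*√(-1) - 4)² = (√2*I - 4)² = (I*√2 - 4)² = (-4 + I*√2)²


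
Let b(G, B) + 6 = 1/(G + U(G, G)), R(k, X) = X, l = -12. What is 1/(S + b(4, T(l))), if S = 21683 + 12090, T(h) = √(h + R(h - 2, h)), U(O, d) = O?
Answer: 8/270137 ≈ 2.9615e-5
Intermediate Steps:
T(h) = √2*√h (T(h) = √(h + h) = √(2*h) = √2*√h)
b(G, B) = -6 + 1/(2*G) (b(G, B) = -6 + 1/(G + G) = -6 + 1/(2*G))
S = 33773
1/(S + b(4, T(l))) = 1/(33773 + (-6 + (½)/4)) = 1/(33773 + (-6 + (½)*(¼))) = 1/(33773 + (-6 + ⅛)) = 1/(33773 - 47/8) = 1/(270137/8) = 8/270137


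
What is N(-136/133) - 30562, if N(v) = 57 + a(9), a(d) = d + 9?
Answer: -30487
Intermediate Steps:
a(d) = 9 + d
N(v) = 75 (N(v) = 57 + (9 + 9) = 57 + 18 = 75)
N(-136/133) - 30562 = 75 - 30562 = -30487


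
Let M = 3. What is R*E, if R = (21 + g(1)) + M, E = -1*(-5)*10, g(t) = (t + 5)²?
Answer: 3000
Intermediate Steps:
g(t) = (5 + t)²
E = 50 (E = 5*10 = 50)
R = 60 (R = (21 + (5 + 1)²) + 3 = (21 + 6²) + 3 = (21 + 36) + 3 = 57 + 3 = 60)
R*E = 60*50 = 3000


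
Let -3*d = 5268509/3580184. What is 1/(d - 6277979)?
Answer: -10740552/67428965172917 ≈ -1.5929e-7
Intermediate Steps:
d = -5268509/10740552 (d = -5268509/(3*3580184) = -1/3*5268509/3580184 = -5268509/10740552 ≈ -0.49052)
1/(d - 6277979) = 1/(-5268509/10740552 - 6277979) = 1/(-67428965172917/10740552) = -10740552/67428965172917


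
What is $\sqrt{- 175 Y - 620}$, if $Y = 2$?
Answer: $i \sqrt{970} \approx 31.145 i$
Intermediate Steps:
$\sqrt{- 175 Y - 620} = \sqrt{\left(-175\right) 2 - 620} = \sqrt{-350 - 620} = \sqrt{-970} = i \sqrt{970}$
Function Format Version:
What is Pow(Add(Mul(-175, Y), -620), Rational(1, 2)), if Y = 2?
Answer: Mul(I, Pow(970, Rational(1, 2))) ≈ Mul(31.145, I)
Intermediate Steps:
Pow(Add(Mul(-175, Y), -620), Rational(1, 2)) = Pow(Add(Mul(-175, 2), -620), Rational(1, 2)) = Pow(Add(-350, -620), Rational(1, 2)) = Pow(-970, Rational(1, 2)) = Mul(I, Pow(970, Rational(1, 2)))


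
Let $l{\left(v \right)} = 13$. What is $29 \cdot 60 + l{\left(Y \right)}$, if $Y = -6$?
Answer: $1753$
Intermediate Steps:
$29 \cdot 60 + l{\left(Y \right)} = 29 \cdot 60 + 13 = 1740 + 13 = 1753$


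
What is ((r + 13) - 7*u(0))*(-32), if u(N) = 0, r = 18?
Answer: -992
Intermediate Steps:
((r + 13) - 7*u(0))*(-32) = ((18 + 13) - 7*0)*(-32) = (31 + 0)*(-32) = 31*(-32) = -992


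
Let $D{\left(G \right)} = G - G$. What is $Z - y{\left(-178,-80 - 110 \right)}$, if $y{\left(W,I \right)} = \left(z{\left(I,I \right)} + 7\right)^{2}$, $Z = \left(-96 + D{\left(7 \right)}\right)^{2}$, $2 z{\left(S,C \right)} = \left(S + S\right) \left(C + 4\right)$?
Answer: $-1249401193$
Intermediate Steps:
$D{\left(G \right)} = 0$
$z{\left(S,C \right)} = S \left(4 + C\right)$ ($z{\left(S,C \right)} = \frac{\left(S + S\right) \left(C + 4\right)}{2} = \frac{2 S \left(4 + C\right)}{2} = S \left(4 + C\right)$)
$Z = 9216$ ($Z = \left(-96 + 0\right)^{2} = \left(-96\right)^{2} = 9216$)
$y{\left(W,I \right)} = \left(7 + I \left(4 + I\right)\right)^{2}$ ($y{\left(W,I \right)} = \left(I \left(4 + I\right) + 7\right)^{2} = \left(7 + I \left(4 + I\right)\right)^{2}$)
$Z - y{\left(-178,-80 - 110 \right)} = 9216 - \left(7 + \left(-80 - 110\right) \left(4 - 190\right)\right)^{2} = 9216 - \left(7 - 190 \left(4 - 190\right)\right)^{2} = 9216 - \left(7 - -35340\right)^{2} = 9216 - \left(7 + 35340\right)^{2} = 9216 - 35347^{2} = 9216 - 1249410409 = -1249401193$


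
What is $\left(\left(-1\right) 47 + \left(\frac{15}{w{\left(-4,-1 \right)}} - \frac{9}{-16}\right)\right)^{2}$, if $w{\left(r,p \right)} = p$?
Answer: $\frac{966289}{256} \approx 3774.6$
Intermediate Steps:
$\left(\left(-1\right) 47 + \left(\frac{15}{w{\left(-4,-1 \right)}} - \frac{9}{-16}\right)\right)^{2} = \left(\left(-1\right) 47 + \left(\frac{15}{-1} - \frac{9}{-16}\right)\right)^{2} = \left(-47 + \left(15 \left(-1\right) - - \frac{9}{16}\right)\right)^{2} = \left(-47 + \left(-15 + \frac{9}{16}\right)\right)^{2} = \left(-47 - \frac{231}{16}\right)^{2} = \left(- \frac{983}{16}\right)^{2} = \frac{966289}{256}$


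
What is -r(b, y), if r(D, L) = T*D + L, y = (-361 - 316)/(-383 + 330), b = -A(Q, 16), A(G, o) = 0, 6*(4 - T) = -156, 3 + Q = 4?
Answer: -677/53 ≈ -12.774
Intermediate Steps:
Q = 1 (Q = -3 + 4 = 1)
T = 30 (T = 4 - 1/6*(-156) = 4 + 26 = 30)
b = 0 (b = -1*0 = 0)
y = 677/53 (y = -677/(-53) = -677*(-1/53) = 677/53 ≈ 12.774)
r(D, L) = L + 30*D (r(D, L) = 30*D + L = L + 30*D)
-r(b, y) = -(677/53 + 30*0) = -(677/53 + 0) = -1*677/53 = -677/53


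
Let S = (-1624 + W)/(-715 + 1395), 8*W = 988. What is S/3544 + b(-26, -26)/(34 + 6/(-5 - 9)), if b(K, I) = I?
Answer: -175583223/226532480 ≈ -0.77509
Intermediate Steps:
W = 247/2 (W = (⅛)*988 = 247/2 ≈ 123.50)
S = -3001/1360 (S = (-1624 + 247/2)/(-715 + 1395) = -3001/2/680 = -3001/2*1/680 = -3001/1360 ≈ -2.2066)
S/3544 + b(-26, -26)/(34 + 6/(-5 - 9)) = -3001/1360/3544 - 26/(34 + 6/(-5 - 9)) = -3001/1360*1/3544 - 26/(34 + 6/(-14)) = -3001/4819840 - 26/(34 + 6*(-1/14)) = -3001/4819840 - 26/(34 - 3/7) = -3001/4819840 - 26/235/7 = -3001/4819840 - 26*7/235 = -3001/4819840 - 182/235 = -175583223/226532480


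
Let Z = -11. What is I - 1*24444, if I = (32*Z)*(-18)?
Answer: -18108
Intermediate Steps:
I = 6336 (I = (32*(-11))*(-18) = -352*(-18) = 6336)
I - 1*24444 = 6336 - 1*24444 = 6336 - 24444 = -18108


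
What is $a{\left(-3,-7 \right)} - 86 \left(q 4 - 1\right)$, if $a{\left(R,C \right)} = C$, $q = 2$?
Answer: $-609$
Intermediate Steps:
$a{\left(-3,-7 \right)} - 86 \left(q 4 - 1\right) = -7 - 86 \left(2 \cdot 4 - 1\right) = -7 - 86 \left(8 - 1\right) = -7 - 602 = -609$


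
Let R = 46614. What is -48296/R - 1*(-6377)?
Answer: 148604591/23307 ≈ 6376.0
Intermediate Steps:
-48296/R - 1*(-6377) = -48296/46614 - 1*(-6377) = -48296*1/46614 + 6377 = -24148/23307 + 6377 = 148604591/23307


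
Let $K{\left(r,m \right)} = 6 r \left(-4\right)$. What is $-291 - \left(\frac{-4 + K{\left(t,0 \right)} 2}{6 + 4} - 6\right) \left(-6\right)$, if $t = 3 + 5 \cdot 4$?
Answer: $- \frac{4959}{5} \approx -991.8$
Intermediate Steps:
$t = 23$ ($t = 3 + 20 = 23$)
$K{\left(r,m \right)} = - 24 r$
$-291 - \left(\frac{-4 + K{\left(t,0 \right)} 2}{6 + 4} - 6\right) \left(-6\right) = -291 - \left(\frac{-4 + \left(-24\right) 23 \cdot 2}{6 + 4} - 6\right) \left(-6\right) = -291 - \left(\frac{-4 - 1104}{10} - 6\right) \left(-6\right) = -291 - \left(\left(-4 - 1104\right) \frac{1}{10} - 6\right) \left(-6\right) = -291 - \left(\left(-1108\right) \frac{1}{10} - 6\right) \left(-6\right) = -291 - \left(- \frac{554}{5} - 6\right) \left(-6\right) = -291 - \left(- \frac{584}{5}\right) \left(-6\right) = -291 - \frac{3504}{5} = - \frac{4959}{5}$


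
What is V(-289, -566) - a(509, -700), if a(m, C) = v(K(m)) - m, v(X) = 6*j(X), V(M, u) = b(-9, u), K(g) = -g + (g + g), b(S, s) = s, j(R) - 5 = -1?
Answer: -81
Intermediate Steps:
j(R) = 4 (j(R) = 5 - 1 = 4)
K(g) = g (K(g) = -g + 2*g = g)
V(M, u) = u
v(X) = 24 (v(X) = 6*4 = 24)
a(m, C) = 24 - m
V(-289, -566) - a(509, -700) = -566 - (24 - 1*509) = -566 - (24 - 509) = -566 - 1*(-485) = -566 + 485 = -81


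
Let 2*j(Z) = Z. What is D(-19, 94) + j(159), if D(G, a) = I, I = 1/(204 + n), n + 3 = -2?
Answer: 31643/398 ≈ 79.505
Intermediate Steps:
n = -5 (n = -3 - 2 = -5)
j(Z) = Z/2
I = 1/199 (I = 1/(204 - 5) = 1/199 ≈ 0.0050251)
D(G, a) = 1/199
D(-19, 94) + j(159) = 1/199 + (½)*159 = 1/199 + 159/2 = 31643/398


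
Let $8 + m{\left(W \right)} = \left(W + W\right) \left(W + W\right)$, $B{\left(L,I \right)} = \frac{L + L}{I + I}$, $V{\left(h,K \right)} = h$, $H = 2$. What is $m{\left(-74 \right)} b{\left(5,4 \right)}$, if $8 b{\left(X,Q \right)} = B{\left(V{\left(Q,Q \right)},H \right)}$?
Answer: $5474$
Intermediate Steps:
$B{\left(L,I \right)} = \frac{L}{I}$ ($B{\left(L,I \right)} = \frac{2 L}{2 I} = 2 L \frac{1}{2 I} = \frac{L}{I}$)
$b{\left(X,Q \right)} = \frac{Q}{16}$ ($b{\left(X,Q \right)} = \frac{Q \frac{1}{2}}{8} = \frac{\frac{1}{2} Q}{8} = \frac{Q}{16}$)
$m{\left(W \right)} = -8 + 4 W^{2}$ ($m{\left(W \right)} = -8 + \left(W + W\right) \left(W + W\right) = -8 + 2 W 2 W = -8 + 4 W^{2}$)
$m{\left(-74 \right)} b{\left(5,4 \right)} = \left(-8 + 4 \left(-74\right)^{2}\right) \frac{1}{16} \cdot 4 = \left(-8 + 4 \cdot 5476\right) \frac{1}{4} = \left(-8 + 21904\right) \frac{1}{4} = 21896 \cdot \frac{1}{4} = 5474$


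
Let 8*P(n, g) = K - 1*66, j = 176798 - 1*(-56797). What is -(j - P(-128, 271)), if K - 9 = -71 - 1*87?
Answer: -1868975/8 ≈ -2.3362e+5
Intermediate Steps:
K = -149 (K = 9 + (-71 - 1*87) = 9 + (-71 - 87) = 9 - 158 = -149)
j = 233595 (j = 176798 + 56797 = 233595)
P(n, g) = -215/8 (P(n, g) = (-149 - 1*66)/8 = (-149 - 66)/8 = (⅛)*(-215) = -215/8)
-(j - P(-128, 271)) = -(233595 - 1*(-215/8)) = -(233595 + 215/8) = -1*1868975/8 = -1868975/8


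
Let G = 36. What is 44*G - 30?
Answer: 1554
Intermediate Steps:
44*G - 30 = 44*36 - 30 = 1584 - 30 = 1554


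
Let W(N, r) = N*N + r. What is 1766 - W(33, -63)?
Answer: 740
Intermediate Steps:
W(N, r) = r + N² (W(N, r) = N² + r = r + N²)
1766 - W(33, -63) = 1766 - (-63 + 33²) = 1766 - (-63 + 1089) = 1766 - 1*1026 = 1766 - 1026 = 740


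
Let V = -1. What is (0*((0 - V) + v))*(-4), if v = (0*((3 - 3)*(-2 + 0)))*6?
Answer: 0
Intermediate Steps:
v = 0 (v = (0*(0*(-2)))*6 = (0*0)*6 = 0*6 = 0)
(0*((0 - V) + v))*(-4) = (0*((0 - 1*(-1)) + 0))*(-4) = (0*((0 + 1) + 0))*(-4) = (0*(1 + 0))*(-4) = (0*1)*(-4) = 0*(-4) = 0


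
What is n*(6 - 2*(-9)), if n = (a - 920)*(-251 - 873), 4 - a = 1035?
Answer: 52630176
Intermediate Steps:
a = -1031 (a = 4 - 1*1035 = 4 - 1035 = -1031)
n = 2192924 (n = (-1031 - 920)*(-251 - 873) = -1951*(-1124) = 2192924)
n*(6 - 2*(-9)) = 2192924*(6 - 2*(-9)) = 2192924*(6 + 18) = 2192924*24 = 52630176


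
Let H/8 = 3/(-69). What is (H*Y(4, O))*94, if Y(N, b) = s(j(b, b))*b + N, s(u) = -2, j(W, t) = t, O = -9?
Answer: -16544/23 ≈ -719.30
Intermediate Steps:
Y(N, b) = N - 2*b (Y(N, b) = -2*b + N = N - 2*b)
H = -8/23 (H = 8*(3/(-69)) = 8*(3*(-1/69)) = 8*(-1/23) = -8/23 ≈ -0.34783)
(H*Y(4, O))*94 = -8*(4 - 2*(-9))/23*94 = -8*(4 + 18)/23*94 = -8/23*22*94 = -176/23*94 = -16544/23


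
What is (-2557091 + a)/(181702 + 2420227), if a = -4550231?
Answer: -7107322/2601929 ≈ -2.7316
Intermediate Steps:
(-2557091 + a)/(181702 + 2420227) = (-2557091 - 4550231)/(181702 + 2420227) = -7107322/2601929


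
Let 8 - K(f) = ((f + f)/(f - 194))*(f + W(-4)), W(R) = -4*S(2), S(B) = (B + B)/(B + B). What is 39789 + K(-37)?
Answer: 9196141/231 ≈ 39810.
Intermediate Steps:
S(B) = 1 (S(B) = (2*B)/((2*B)) = (2*B)*(1/(2*B)) = 1)
W(R) = -4 (W(R) = -4*1 = -4)
K(f) = 8 - 2*f*(-4 + f)/(-194 + f) (K(f) = 8 - (f + f)/(f - 194)*(f - 4) = 8 - (2*f)/(-194 + f)*(-4 + f) = 8 - 2*f/(-194 + f)*(-4 + f) = 8 - 2*f*(-4 + f)/(-194 + f))
39789 + K(-37) = 39789 + 2*(-776 - 1*(-37)**2 + 8*(-37))/(-194 - 37) = 39789 + 2*(-776 - 1*1369 - 296)/(-231) = 39789 + 2*(-1/231)*(-776 - 1369 - 296) = 39789 + 2*(-1/231)*(-2441) = 39789 + 4882/231 = 9196141/231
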